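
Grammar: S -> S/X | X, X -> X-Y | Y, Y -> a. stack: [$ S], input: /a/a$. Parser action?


shift '/' to continue S -> S/X
Action: shift


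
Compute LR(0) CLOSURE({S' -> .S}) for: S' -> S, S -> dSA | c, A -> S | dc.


Start: S' -> .S
For each item with dot before a nonterminal B, add B -> .γ for every B-production
Closure: [S' -> .S, S -> .dSA, S -> .c]


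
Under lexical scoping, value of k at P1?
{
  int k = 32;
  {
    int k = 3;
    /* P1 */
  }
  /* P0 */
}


k declared in the same block as P1
k = 3


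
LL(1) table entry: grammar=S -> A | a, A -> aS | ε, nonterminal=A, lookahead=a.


For [A, a]: 'a' ∈ FIRST(aS)
Entry: A -> aS


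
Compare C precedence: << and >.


'<<' is shift (level 8); '>' is relational (level 7)
Higher level binds tighter
'<<' has higher precedence than '>'


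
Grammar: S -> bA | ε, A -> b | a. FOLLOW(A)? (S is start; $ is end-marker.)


$ ∈ FOLLOW(S). For each A -> αBβ: add FIRST(β)\{ε} to FOLLOW(B); if β nullable, add FOLLOW(A).
FOLLOW(A) = {$}


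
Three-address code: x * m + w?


Break into single-operator statements:
t1 = x * m
t2 = t1 + w


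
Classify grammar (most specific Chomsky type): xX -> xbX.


LHS has context (more than one symbol) and |LHS| ≤ |RHS|
Classification: Type 1 (Context-Sensitive)


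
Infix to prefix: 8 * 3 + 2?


left-to-right (same/higher precedence on left): tree is (+ (* 8 3) 2)
Prefix: + * 8 3 2


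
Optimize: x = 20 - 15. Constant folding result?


20 - 15 = 5 at compile time
Optimized: x = 5


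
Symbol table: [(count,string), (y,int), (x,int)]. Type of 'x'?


Lookup 'x' → type int


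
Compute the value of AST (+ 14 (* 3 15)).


Evaluate inner: (* 3 15) = 45
Evaluate root: (+ 14 45) = 59
Result: 59


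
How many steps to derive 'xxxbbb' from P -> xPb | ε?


Derivation: P => xPb => xxPbb => xxxPbbb => xxxbbb
Steps: 4


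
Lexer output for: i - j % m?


Scan left to right, longest-match per lexeme
Tokens: ID(i), OP(-), ID(j), OP(%), ID(m)


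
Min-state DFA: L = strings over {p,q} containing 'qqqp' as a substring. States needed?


KMP-style automaton: 4 progress states + 1 absorbing accept = 5
Minimal DFA: 5 states


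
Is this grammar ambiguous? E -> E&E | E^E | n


'n&n^n' has two parse trees (no precedence encoded between & and ^)
Ambiguous


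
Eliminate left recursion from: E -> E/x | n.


Left-recursive alternatives: E/x; non-recursive: n
Introduce E': E -> nE', E' -> /xE' | ε


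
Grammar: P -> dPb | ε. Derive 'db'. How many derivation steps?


Derivation: P => dPb => db
Steps: 2


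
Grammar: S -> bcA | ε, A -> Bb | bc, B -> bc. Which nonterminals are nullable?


A nonterminal is nullable iff some alternative derives ε (directly, or every symbol in it is nullable)
Nullable: {S}


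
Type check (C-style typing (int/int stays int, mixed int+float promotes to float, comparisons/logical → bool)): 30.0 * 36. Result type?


Operand types: float * int
Rule: mixed int/float promotes to float; int/int stays int
Result type: float


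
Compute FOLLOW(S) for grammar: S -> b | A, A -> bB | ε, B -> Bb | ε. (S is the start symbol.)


$ ∈ FOLLOW(S). For each A -> αBβ: add FIRST(β)\{ε} to FOLLOW(B); if β nullable, add FOLLOW(A).
FOLLOW(S) = {$}


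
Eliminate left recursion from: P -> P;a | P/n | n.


Left-recursive alternatives: P;a, P/n; non-recursive: n
Introduce P': P -> nP', P' -> ;aP' | /nP' | ε


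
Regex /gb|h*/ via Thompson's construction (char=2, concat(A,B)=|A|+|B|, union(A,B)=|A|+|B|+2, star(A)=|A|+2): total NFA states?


Syntax tree has 3 char leaf(s), 1 union(s), 1 star(s)
chars contribute 3×2 = 6; each union adds +2; each star adds +2
Total: 6 + 2 + 2 = 10 states


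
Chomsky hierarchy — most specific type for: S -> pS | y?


Right-linear: every RHS is a terminal or a terminal followed by one nonterminal
Classification: Type 3 (Regular)


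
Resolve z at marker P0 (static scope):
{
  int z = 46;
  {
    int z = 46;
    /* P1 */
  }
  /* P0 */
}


z declared in the same block as P0
z = 46


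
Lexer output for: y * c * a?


Scan left to right, longest-match per lexeme
Tokens: ID(y), OP(*), ID(c), OP(*), ID(a)


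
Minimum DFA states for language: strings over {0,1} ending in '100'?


Track the longest suffix of input matching a prefix of '100': 4 classes (prefixes of length 0..3)
Minimal DFA: 4 states


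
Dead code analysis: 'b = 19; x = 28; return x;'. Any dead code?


b is assigned but never read
Dead: 'b = 19'


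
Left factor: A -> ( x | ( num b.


Common prefix: '('
Factored: A -> ( A', A' -> x | num b


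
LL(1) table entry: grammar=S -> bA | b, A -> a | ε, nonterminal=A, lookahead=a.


For [A, a]: 'a' ∈ FIRST(a)
Entry: A -> a


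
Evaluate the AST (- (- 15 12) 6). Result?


Evaluate inner: (- 15 12) = 3
Evaluate root: (- 3 6) = -3
Result: -3


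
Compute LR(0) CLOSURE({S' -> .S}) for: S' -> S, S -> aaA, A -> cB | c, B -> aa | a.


Start: S' -> .S
For each item with dot before a nonterminal B, add B -> .γ for every B-production
Closure: [S' -> .S, S -> .aaA]


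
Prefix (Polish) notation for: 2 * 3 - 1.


left-to-right (same/higher precedence on left): tree is (- (* 2 3) 1)
Prefix: - * 2 3 1


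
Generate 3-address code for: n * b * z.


Break into single-operator statements:
t1 = n * b
t2 = t1 * z


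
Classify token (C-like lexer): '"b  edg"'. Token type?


Pattern: double-quoted sequence
Type: STRING_LITERAL


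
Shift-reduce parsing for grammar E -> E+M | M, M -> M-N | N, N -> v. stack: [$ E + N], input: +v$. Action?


'N' (not preceded by M-) is the handle for M -> N
Action: reduce (M -> N)


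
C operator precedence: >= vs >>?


'>>' is shift (level 8); '>=' is relational (level 7)
Higher level binds tighter
'>>' has higher precedence than '>='


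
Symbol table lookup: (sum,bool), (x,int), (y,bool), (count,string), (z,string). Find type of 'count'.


Lookup 'count' → type string


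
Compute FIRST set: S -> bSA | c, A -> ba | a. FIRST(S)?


Per alternative of S: FIRST(bSA) = {b}; FIRST(c) = {c}
FIRST(S) = {b, c}


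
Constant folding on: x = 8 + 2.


8 + 2 = 10 at compile time
Optimized: x = 10


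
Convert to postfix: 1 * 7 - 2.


Left to right (same or higher precedence on left)
Postfix: 1 7 * 2 -


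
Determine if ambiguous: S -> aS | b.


right-linear, alternatives start with distinct terminals 'a' vs 'b': unique leftmost derivation
Unambiguous


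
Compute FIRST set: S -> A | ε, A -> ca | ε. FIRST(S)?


Per alternative of S: FIRST(A) = {c, ε}; FIRST(ε) = {ε}
FIRST(S) = {c, ε}


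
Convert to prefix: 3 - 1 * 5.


'*' binds tighter: tree is (- 3 (* 1 5))
Prefix: - 3 * 1 5


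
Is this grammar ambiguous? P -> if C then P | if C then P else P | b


dangling else: 'if C then if C then b else b' parses two ways
Ambiguous


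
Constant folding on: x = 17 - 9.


17 - 9 = 8 at compile time
Optimized: x = 8


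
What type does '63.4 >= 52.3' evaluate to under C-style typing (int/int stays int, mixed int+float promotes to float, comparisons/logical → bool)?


Operand types: float >= float
Rule: comparison yields bool
Result type: bool


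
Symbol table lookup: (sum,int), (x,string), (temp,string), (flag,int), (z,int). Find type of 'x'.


Lookup 'x' → type string


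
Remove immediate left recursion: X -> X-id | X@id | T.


Left-recursive alternatives: X-id, X@id; non-recursive: T
Introduce X': X -> TX', X' -> -idX' | @idX' | ε


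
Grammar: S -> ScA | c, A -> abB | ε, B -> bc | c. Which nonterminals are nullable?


A nonterminal is nullable iff some alternative derives ε (directly, or every symbol in it is nullable)
Nullable: {A}


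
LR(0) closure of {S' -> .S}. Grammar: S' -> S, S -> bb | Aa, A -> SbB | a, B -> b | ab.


Start: S' -> .S
For each item with dot before a nonterminal B, add B -> .γ for every B-production
Closure: [S' -> .S, S -> .bb, S -> .Aa, A -> .SbB, A -> .a]


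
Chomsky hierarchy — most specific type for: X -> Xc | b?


Left-linear: every RHS is a terminal or one nonterminal followed by a terminal
Classification: Type 3 (Regular)


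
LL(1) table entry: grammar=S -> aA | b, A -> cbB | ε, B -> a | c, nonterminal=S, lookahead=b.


For [S, b]: 'b' ∈ FIRST(b)
Entry: S -> b


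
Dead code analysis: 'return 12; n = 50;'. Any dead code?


statement follows a return and is unreachable
Dead: 'n = 50'


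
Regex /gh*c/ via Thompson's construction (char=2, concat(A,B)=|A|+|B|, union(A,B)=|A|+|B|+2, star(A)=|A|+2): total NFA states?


Syntax tree has 3 char leaf(s), 0 union(s), 1 star(s)
chars contribute 3×2 = 6; each union adds +2; each star adds +2
Total: 6 + 0 + 2 = 8 states


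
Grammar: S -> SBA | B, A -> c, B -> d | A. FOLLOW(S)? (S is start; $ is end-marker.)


$ ∈ FOLLOW(S). For each A -> αBβ: add FIRST(β)\{ε} to FOLLOW(B); if β nullable, add FOLLOW(A).
FOLLOW(S) = {$, c, d}


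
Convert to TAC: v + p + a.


Break into single-operator statements:
t1 = v + p
t2 = t1 + a


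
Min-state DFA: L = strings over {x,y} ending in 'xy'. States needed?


Track the longest suffix of input matching a prefix of 'xy': 3 classes (prefixes of length 0..2)
Minimal DFA: 3 states


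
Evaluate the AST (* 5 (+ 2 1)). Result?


Evaluate inner: (+ 2 1) = 3
Evaluate root: (* 5 3) = 15
Result: 15


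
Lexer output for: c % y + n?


Scan left to right, longest-match per lexeme
Tokens: ID(c), OP(%), ID(y), OP(+), ID(n)


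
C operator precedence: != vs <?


'<' is relational (level 7); '!=' is equality (level 6)
Higher level binds tighter
'<' has higher precedence than '!='


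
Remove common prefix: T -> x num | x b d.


Common prefix: 'x'
Factored: T -> x T', T' -> num | b d


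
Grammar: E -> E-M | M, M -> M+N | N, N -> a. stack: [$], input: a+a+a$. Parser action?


no handle on stack; shift 'a'
Action: shift


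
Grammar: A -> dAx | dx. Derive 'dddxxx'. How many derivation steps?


Derivation: A => dAx => ddAxx => dddxxx
Steps: 3


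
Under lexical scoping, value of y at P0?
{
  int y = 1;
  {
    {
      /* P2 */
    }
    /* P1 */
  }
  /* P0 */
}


y declared in the same block as P0
y = 1


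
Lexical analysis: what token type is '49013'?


Pattern: digits only
Type: INTEGER_LITERAL


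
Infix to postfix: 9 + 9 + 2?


Left to right (same or higher precedence on left)
Postfix: 9 9 + 2 +


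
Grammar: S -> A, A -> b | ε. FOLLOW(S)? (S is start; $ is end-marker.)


$ ∈ FOLLOW(S). For each A -> αBβ: add FIRST(β)\{ε} to FOLLOW(B); if β nullable, add FOLLOW(A).
FOLLOW(S) = {$}


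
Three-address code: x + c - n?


Break into single-operator statements:
t1 = x + c
t2 = t1 - n


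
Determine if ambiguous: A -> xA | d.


right-linear, alternatives start with distinct terminals 'x' vs 'd': unique leftmost derivation
Unambiguous


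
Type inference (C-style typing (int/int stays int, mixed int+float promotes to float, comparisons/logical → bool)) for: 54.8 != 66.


Operand types: float != int
Rule: comparison yields bool
Result type: bool


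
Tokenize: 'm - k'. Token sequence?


Scan left to right, longest-match per lexeme
Tokens: ID(m), OP(-), ID(k)


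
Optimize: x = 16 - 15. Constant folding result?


16 - 15 = 1 at compile time
Optimized: x = 1


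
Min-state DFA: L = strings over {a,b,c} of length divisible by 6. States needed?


Track length mod 6: states 0..5, accept at 0
Minimal DFA: 6 states


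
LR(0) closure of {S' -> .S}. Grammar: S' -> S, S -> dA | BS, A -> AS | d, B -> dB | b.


Start: S' -> .S
For each item with dot before a nonterminal B, add B -> .γ for every B-production
Closure: [S' -> .S, S -> .dA, S -> .BS, B -> .dB, B -> .b]


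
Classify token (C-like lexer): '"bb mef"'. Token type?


Pattern: double-quoted sequence
Type: STRING_LITERAL


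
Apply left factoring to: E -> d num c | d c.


Common prefix: 'd'
Factored: E -> d E', E' -> num c | c


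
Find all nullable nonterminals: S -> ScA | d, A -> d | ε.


A nonterminal is nullable iff some alternative derives ε (directly, or every symbol in it is nullable)
Nullable: {A}


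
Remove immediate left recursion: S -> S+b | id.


Left-recursive alternatives: S+b; non-recursive: id
Introduce S': S -> idS', S' -> +bS' | ε


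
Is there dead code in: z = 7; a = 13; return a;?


z is assigned but never read
Dead: 'z = 7'


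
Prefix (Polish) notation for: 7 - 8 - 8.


left-to-right (same/higher precedence on left): tree is (- (- 7 8) 8)
Prefix: - - 7 8 8


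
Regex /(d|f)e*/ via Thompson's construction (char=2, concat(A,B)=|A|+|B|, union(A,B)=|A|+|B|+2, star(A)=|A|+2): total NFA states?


Syntax tree has 3 char leaf(s), 1 union(s), 1 star(s)
chars contribute 3×2 = 6; each union adds +2; each star adds +2
Total: 6 + 2 + 2 = 10 states


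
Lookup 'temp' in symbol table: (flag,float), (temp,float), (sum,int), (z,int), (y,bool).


Lookup 'temp' → type float


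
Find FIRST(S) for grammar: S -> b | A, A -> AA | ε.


Per alternative of S: FIRST(b) = {b}; FIRST(A) = {ε}
FIRST(S) = {b, ε}


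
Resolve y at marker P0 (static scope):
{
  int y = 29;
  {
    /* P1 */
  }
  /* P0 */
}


y declared in the same block as P0
y = 29


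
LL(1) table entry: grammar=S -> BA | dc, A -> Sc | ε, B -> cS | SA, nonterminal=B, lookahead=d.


For [B, d]: 'd' ∈ FIRST(SA)
Entry: B -> SA


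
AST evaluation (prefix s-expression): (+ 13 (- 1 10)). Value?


Evaluate inner: (- 1 10) = -9
Evaluate root: (+ 13 -9) = 4
Result: 4


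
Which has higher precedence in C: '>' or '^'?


'>' is relational (level 7); '^' is bitwise XOR (level 4)
Higher level binds tighter
'>' has higher precedence than '^'


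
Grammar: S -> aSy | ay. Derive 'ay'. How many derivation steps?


Derivation: S => ay
Steps: 1


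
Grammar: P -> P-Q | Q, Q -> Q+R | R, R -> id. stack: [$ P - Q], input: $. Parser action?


handle 'P-Q' on top; lookahead ∈ FOLLOW(P) = {-, $}
Action: reduce (P -> P-Q)


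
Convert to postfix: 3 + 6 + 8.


Left to right (same or higher precedence on left)
Postfix: 3 6 + 8 +


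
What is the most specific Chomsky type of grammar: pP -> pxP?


LHS has context (more than one symbol) and |LHS| ≤ |RHS|
Classification: Type 1 (Context-Sensitive)


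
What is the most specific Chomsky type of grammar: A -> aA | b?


Right-linear: every RHS is a terminal or a terminal followed by one nonterminal
Classification: Type 3 (Regular)


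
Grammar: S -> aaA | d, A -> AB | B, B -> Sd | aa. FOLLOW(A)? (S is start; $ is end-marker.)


$ ∈ FOLLOW(S). For each A -> αBβ: add FIRST(β)\{ε} to FOLLOW(B); if β nullable, add FOLLOW(A).
FOLLOW(A) = {$, a, d}


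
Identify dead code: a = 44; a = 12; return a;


first assignment to a is overwritten before any read
Dead: 'a = 44'


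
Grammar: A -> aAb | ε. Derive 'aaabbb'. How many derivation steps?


Derivation: A => aAb => aaAbb => aaaAbbb => aaabbb
Steps: 4


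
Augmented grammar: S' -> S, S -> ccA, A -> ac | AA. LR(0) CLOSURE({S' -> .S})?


Start: S' -> .S
For each item with dot before a nonterminal B, add B -> .γ for every B-production
Closure: [S' -> .S, S -> .ccA]


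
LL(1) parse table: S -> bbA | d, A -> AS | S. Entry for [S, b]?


For [S, b]: 'b' ∈ FIRST(bbA)
Entry: S -> bbA


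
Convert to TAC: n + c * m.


Break into single-operator statements:
t1 = c * m
t2 = n + t1


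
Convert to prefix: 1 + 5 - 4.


left-to-right (same/higher precedence on left): tree is (- (+ 1 5) 4)
Prefix: - + 1 5 4


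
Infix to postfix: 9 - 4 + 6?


Left to right (same or higher precedence on left)
Postfix: 9 4 - 6 +


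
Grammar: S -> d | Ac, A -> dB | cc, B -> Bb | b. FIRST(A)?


Per alternative of A: FIRST(dB) = {d}; FIRST(cc) = {c}
FIRST(A) = {c, d}


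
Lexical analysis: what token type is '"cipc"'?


Pattern: double-quoted sequence
Type: STRING_LITERAL


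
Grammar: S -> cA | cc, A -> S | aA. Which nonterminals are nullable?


A nonterminal is nullable iff some alternative derives ε (directly, or every symbol in it is nullable)
Nullable: {}


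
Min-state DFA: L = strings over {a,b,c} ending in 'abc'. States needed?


Track the longest suffix of input matching a prefix of 'abc': 4 classes (prefixes of length 0..3)
Minimal DFA: 4 states


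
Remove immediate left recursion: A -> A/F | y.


Left-recursive alternatives: A/F; non-recursive: y
Introduce A': A -> yA', A' -> /FA' | ε


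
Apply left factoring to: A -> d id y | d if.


Common prefix: 'd'
Factored: A -> d A', A' -> id y | if


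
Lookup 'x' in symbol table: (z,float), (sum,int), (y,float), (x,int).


Lookup 'x' → type int


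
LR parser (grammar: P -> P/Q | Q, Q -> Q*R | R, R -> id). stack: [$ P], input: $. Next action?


start symbol P on stack, input exhausted
Action: accept


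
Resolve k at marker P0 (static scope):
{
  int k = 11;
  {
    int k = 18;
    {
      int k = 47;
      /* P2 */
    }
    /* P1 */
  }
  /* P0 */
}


k declared in the same block as P0
k = 11


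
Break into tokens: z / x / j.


Scan left to right, longest-match per lexeme
Tokens: ID(z), OP(/), ID(x), OP(/), ID(j)


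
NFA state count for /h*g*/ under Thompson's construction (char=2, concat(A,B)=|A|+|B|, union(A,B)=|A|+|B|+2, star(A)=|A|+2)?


Syntax tree has 2 char leaf(s), 0 union(s), 2 star(s)
chars contribute 2×2 = 4; each union adds +2; each star adds +2
Total: 4 + 0 + 4 = 8 states


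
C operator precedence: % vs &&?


'%' is multiplicative (level 10); '&&' is logical AND (level 2)
Higher level binds tighter
'%' has higher precedence than '&&'


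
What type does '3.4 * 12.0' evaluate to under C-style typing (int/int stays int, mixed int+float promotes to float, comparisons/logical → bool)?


Operand types: float * float
Rule: mixed int/float promotes to float; int/int stays int
Result type: float


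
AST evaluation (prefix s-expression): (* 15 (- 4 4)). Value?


Evaluate inner: (- 4 4) = 0
Evaluate root: (* 15 0) = 0
Result: 0


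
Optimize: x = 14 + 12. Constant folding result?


14 + 12 = 26 at compile time
Optimized: x = 26


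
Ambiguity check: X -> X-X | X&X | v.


'v-v&v' has two parse trees (no precedence encoded between - and &)
Ambiguous


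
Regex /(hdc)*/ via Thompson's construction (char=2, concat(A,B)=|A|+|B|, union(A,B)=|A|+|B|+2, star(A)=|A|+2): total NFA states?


Syntax tree has 3 char leaf(s), 0 union(s), 1 star(s)
chars contribute 3×2 = 6; each union adds +2; each star adds +2
Total: 6 + 0 + 2 = 8 states


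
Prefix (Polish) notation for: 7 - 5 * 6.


'*' binds tighter: tree is (- 7 (* 5 6))
Prefix: - 7 * 5 6


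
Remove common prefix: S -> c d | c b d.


Common prefix: 'c'
Factored: S -> c S', S' -> d | b d


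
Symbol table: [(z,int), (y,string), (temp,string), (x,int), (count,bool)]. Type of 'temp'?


Lookup 'temp' → type string


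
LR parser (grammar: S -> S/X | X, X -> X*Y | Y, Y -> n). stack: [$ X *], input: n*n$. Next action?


no handle; shift 'n'
Action: shift


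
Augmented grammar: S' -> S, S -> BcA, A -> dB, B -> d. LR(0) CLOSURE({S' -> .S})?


Start: S' -> .S
For each item with dot before a nonterminal B, add B -> .γ for every B-production
Closure: [S' -> .S, S -> .BcA, B -> .d]


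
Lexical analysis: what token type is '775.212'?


Pattern: digits with a decimal point
Type: FLOAT_LITERAL


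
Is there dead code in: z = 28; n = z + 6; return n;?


z is read by n's definition; n is returned
No dead code


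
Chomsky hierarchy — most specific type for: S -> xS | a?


Right-linear: every RHS is a terminal or a terminal followed by one nonterminal
Classification: Type 3 (Regular)


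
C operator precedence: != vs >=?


'>=' is relational (level 7); '!=' is equality (level 6)
Higher level binds tighter
'>=' has higher precedence than '!='


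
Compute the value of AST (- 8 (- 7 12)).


Evaluate inner: (- 7 12) = -5
Evaluate root: (- 8 -5) = 13
Result: 13


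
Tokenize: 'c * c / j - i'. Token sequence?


Scan left to right, longest-match per lexeme
Tokens: ID(c), OP(*), ID(c), OP(/), ID(j), OP(-), ID(i)


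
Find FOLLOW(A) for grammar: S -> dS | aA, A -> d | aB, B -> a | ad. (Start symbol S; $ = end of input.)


$ ∈ FOLLOW(S). For each A -> αBβ: add FIRST(β)\{ε} to FOLLOW(B); if β nullable, add FOLLOW(A).
FOLLOW(A) = {$}


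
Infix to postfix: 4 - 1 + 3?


Left to right (same or higher precedence on left)
Postfix: 4 1 - 3 +


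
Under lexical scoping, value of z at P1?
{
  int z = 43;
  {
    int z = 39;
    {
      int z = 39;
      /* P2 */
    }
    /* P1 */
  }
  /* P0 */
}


z declared in the same block as P1
z = 39


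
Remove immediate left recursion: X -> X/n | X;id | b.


Left-recursive alternatives: X/n, X;id; non-recursive: b
Introduce X': X -> bX', X' -> /nX' | ;idX' | ε


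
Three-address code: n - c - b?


Break into single-operator statements:
t1 = n - c
t2 = t1 - b


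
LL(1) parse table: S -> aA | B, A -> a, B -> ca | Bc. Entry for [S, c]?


For [S, c]: 'c' ∈ FIRST(B)
Entry: S -> B


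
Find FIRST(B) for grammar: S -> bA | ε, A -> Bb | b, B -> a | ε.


Per alternative of B: FIRST(a) = {a}; FIRST(ε) = {ε}
FIRST(B) = {a, ε}


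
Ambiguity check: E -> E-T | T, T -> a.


precedence layered via separate nonterminal T: deterministic
Unambiguous


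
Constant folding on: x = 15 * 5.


15 * 5 = 75 at compile time
Optimized: x = 75


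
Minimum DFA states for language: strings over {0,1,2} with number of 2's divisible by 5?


Track (count of 2) mod 5: states 0..4, accept at 0
Minimal DFA: 5 states


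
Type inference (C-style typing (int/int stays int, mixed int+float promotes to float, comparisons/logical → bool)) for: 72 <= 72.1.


Operand types: int <= float
Rule: comparison yields bool
Result type: bool


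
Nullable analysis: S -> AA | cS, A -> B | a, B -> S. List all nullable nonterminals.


A nonterminal is nullable iff some alternative derives ε (directly, or every symbol in it is nullable)
Nullable: {}


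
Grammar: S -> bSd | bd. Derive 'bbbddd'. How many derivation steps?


Derivation: S => bSd => bbSdd => bbbddd
Steps: 3


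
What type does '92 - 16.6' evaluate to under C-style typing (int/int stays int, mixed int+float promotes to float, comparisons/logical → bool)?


Operand types: int - float
Rule: mixed int/float promotes to float; int/int stays int
Result type: float


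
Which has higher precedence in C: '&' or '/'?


'/' is multiplicative (level 10); '&' is bitwise AND (level 5)
Higher level binds tighter
'/' has higher precedence than '&'


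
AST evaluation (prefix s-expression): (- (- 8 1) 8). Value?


Evaluate inner: (- 8 1) = 7
Evaluate root: (- 7 8) = -1
Result: -1


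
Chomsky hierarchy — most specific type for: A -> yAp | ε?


Single nonterminal LHS, but y^n p^n is not regular
Classification: Type 2 (Context-Free)


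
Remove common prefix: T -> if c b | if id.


Common prefix: 'if'
Factored: T -> if T', T' -> c b | id


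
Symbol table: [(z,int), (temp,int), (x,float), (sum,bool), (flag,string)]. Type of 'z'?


Lookup 'z' → type int


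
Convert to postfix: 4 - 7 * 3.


* has higher precedence, evaluate 7*3 first
Postfix: 4 7 3 * -


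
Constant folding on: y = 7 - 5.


7 - 5 = 2 at compile time
Optimized: y = 2


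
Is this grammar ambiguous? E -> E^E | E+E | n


'n^n+n' has two parse trees (no precedence encoded between ^ and +)
Ambiguous


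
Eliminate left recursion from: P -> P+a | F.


Left-recursive alternatives: P+a; non-recursive: F
Introduce P': P -> FP', P' -> +aP' | ε


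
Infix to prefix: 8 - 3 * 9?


'*' binds tighter: tree is (- 8 (* 3 9))
Prefix: - 8 * 3 9


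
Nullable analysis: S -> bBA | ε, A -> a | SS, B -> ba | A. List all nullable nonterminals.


A nonterminal is nullable iff some alternative derives ε (directly, or every symbol in it is nullable)
Nullable: {A, B, S}


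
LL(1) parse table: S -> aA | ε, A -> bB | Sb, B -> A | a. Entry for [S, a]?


For [S, a]: 'a' ∈ FIRST(aA)
Entry: S -> aA


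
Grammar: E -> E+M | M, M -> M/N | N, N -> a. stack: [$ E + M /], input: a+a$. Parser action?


no handle; shift 'a'
Action: shift


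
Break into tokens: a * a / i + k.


Scan left to right, longest-match per lexeme
Tokens: ID(a), OP(*), ID(a), OP(/), ID(i), OP(+), ID(k)


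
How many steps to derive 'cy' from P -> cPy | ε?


Derivation: P => cPy => cy
Steps: 2


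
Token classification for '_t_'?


Pattern: letter/underscore followed by alphanumerics, not a keyword
Type: IDENTIFIER


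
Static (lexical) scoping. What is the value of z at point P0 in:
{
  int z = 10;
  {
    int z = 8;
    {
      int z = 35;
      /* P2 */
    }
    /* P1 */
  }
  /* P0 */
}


z declared in the same block as P0
z = 10


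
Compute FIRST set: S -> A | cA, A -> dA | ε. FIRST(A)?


Per alternative of A: FIRST(dA) = {d}; FIRST(ε) = {ε}
FIRST(A) = {d, ε}


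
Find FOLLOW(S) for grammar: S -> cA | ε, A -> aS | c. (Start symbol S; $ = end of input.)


$ ∈ FOLLOW(S). For each A -> αBβ: add FIRST(β)\{ε} to FOLLOW(B); if β nullable, add FOLLOW(A).
FOLLOW(S) = {$}


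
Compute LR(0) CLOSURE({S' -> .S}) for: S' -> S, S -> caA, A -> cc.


Start: S' -> .S
For each item with dot before a nonterminal B, add B -> .γ for every B-production
Closure: [S' -> .S, S -> .caA]


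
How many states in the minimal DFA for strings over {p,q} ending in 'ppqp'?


Track the longest suffix of input matching a prefix of 'ppqp': 5 classes (prefixes of length 0..4)
Minimal DFA: 5 states


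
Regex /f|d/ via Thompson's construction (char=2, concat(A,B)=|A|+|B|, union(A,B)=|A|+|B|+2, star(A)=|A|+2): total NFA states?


Syntax tree has 2 char leaf(s), 1 union(s), 0 star(s)
chars contribute 2×2 = 4; each union adds +2; each star adds +2
Total: 4 + 2 + 0 = 6 states


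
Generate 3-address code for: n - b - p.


Break into single-operator statements:
t1 = n - b
t2 = t1 - p


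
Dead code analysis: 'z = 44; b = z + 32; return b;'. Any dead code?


z is read by b's definition; b is returned
No dead code


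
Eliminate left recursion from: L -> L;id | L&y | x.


Left-recursive alternatives: L;id, L&y; non-recursive: x
Introduce L': L -> xL', L' -> ;idL' | &yL' | ε


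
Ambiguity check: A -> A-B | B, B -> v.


precedence layered via separate nonterminal B: deterministic
Unambiguous


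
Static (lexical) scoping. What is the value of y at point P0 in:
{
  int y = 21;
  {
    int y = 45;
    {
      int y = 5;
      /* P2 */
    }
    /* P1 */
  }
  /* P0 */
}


y declared in the same block as P0
y = 21


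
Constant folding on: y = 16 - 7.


16 - 7 = 9 at compile time
Optimized: y = 9


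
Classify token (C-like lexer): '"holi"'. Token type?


Pattern: double-quoted sequence
Type: STRING_LITERAL


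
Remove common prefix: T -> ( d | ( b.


Common prefix: '('
Factored: T -> ( T', T' -> d | b


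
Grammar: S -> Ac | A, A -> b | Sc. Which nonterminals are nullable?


A nonterminal is nullable iff some alternative derives ε (directly, or every symbol in it is nullable)
Nullable: {}


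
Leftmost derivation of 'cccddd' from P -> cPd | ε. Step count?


Derivation: P => cPd => ccPdd => cccPddd => cccddd
Steps: 4


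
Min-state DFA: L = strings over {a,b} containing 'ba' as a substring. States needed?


KMP-style automaton: 2 progress states + 1 absorbing accept = 3
Minimal DFA: 3 states


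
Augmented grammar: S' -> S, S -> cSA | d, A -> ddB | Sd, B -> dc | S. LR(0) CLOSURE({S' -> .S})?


Start: S' -> .S
For each item with dot before a nonterminal B, add B -> .γ for every B-production
Closure: [S' -> .S, S -> .cSA, S -> .d]


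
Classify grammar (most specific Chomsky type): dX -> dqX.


LHS has context (more than one symbol) and |LHS| ≤ |RHS|
Classification: Type 1 (Context-Sensitive)


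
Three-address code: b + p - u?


Break into single-operator statements:
t1 = b + p
t2 = t1 - u


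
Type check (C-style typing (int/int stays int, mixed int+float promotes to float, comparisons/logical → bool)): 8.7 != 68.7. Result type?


Operand types: float != float
Rule: comparison yields bool
Result type: bool


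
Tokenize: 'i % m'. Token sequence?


Scan left to right, longest-match per lexeme
Tokens: ID(i), OP(%), ID(m)


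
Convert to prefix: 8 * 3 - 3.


left-to-right (same/higher precedence on left): tree is (- (* 8 3) 3)
Prefix: - * 8 3 3


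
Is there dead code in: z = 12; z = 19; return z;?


first assignment to z is overwritten before any read
Dead: 'z = 12'


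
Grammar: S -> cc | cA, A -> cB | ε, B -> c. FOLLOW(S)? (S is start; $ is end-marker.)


$ ∈ FOLLOW(S). For each A -> αBβ: add FIRST(β)\{ε} to FOLLOW(B); if β nullable, add FOLLOW(A).
FOLLOW(S) = {$}


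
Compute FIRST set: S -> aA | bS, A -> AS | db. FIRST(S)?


Per alternative of S: FIRST(aA) = {a}; FIRST(bS) = {b}
FIRST(S) = {a, b}


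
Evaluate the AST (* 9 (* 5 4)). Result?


Evaluate inner: (* 5 4) = 20
Evaluate root: (* 9 20) = 180
Result: 180


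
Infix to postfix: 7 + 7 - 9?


Left to right (same or higher precedence on left)
Postfix: 7 7 + 9 -


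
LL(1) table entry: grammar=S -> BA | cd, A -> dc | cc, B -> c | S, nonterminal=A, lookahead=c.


For [A, c]: 'c' ∈ FIRST(cc)
Entry: A -> cc


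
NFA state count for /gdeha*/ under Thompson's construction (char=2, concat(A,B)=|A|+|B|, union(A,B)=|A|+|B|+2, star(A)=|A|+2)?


Syntax tree has 5 char leaf(s), 0 union(s), 1 star(s)
chars contribute 5×2 = 10; each union adds +2; each star adds +2
Total: 10 + 0 + 2 = 12 states


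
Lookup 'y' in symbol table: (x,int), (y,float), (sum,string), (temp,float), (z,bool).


Lookup 'y' → type float


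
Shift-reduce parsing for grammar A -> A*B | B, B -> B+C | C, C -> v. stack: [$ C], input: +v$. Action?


'C' (not preceded by B+) is the handle for B -> C
Action: reduce (B -> C)


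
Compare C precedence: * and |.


'*' is multiplicative (level 10); '|' is bitwise OR (level 3)
Higher level binds tighter
'*' has higher precedence than '|'


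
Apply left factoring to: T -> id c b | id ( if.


Common prefix: 'id'
Factored: T -> id T', T' -> c b | ( if


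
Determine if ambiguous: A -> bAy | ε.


balanced b^n…y^n: each string has a unique parse
Unambiguous


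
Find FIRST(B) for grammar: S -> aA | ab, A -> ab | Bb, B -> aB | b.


Per alternative of B: FIRST(aB) = {a}; FIRST(b) = {b}
FIRST(B) = {a, b}


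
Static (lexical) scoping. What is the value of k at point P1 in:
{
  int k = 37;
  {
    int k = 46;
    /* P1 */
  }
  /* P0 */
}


k declared in the same block as P1
k = 46


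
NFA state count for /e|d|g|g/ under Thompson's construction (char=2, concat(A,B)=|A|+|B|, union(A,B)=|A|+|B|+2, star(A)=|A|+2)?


Syntax tree has 4 char leaf(s), 3 union(s), 0 star(s)
chars contribute 4×2 = 8; each union adds +2; each star adds +2
Total: 8 + 6 + 0 = 14 states


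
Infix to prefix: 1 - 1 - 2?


left-to-right (same/higher precedence on left): tree is (- (- 1 1) 2)
Prefix: - - 1 1 2


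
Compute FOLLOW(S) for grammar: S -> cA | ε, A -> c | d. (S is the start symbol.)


$ ∈ FOLLOW(S). For each A -> αBβ: add FIRST(β)\{ε} to FOLLOW(B); if β nullable, add FOLLOW(A).
FOLLOW(S) = {$}


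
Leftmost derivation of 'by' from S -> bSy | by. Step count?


Derivation: S => by
Steps: 1


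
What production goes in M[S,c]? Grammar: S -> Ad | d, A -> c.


For [S, c]: 'c' ∈ FIRST(Ad)
Entry: S -> Ad


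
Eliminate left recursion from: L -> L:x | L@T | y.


Left-recursive alternatives: L:x, L@T; non-recursive: y
Introduce L': L -> yL', L' -> :xL' | @TL' | ε


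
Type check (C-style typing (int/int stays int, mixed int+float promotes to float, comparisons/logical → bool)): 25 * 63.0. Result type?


Operand types: int * float
Rule: mixed int/float promotes to float; int/int stays int
Result type: float


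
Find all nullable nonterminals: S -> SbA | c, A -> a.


A nonterminal is nullable iff some alternative derives ε (directly, or every symbol in it is nullable)
Nullable: {}


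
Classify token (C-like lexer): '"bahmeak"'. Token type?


Pattern: double-quoted sequence
Type: STRING_LITERAL


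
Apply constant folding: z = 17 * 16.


17 * 16 = 272 at compile time
Optimized: z = 272


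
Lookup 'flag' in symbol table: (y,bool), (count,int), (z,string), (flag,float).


Lookup 'flag' → type float


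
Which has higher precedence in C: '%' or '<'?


'%' is multiplicative (level 10); '<' is relational (level 7)
Higher level binds tighter
'%' has higher precedence than '<'


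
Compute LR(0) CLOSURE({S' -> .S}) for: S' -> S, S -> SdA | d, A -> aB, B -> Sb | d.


Start: S' -> .S
For each item with dot before a nonterminal B, add B -> .γ for every B-production
Closure: [S' -> .S, S -> .SdA, S -> .d]


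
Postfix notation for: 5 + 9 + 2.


Left to right (same or higher precedence on left)
Postfix: 5 9 + 2 +


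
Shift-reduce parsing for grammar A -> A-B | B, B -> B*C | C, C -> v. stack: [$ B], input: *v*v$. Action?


shift '*' to continue B -> B*C
Action: shift


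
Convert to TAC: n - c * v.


Break into single-operator statements:
t1 = c * v
t2 = n - t1


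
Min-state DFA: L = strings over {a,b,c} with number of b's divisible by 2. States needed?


Track (count of b) mod 2: states 0..1, accept at 0
Minimal DFA: 2 states


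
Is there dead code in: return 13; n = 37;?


statement follows a return and is unreachable
Dead: 'n = 37'


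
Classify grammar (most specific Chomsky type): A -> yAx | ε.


Single nonterminal LHS, but y^n x^n is not regular
Classification: Type 2 (Context-Free)


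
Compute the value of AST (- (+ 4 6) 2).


Evaluate inner: (+ 4 6) = 10
Evaluate root: (- 10 2) = 8
Result: 8


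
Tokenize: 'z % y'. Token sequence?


Scan left to right, longest-match per lexeme
Tokens: ID(z), OP(%), ID(y)


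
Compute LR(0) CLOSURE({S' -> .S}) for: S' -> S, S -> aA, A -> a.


Start: S' -> .S
For each item with dot before a nonterminal B, add B -> .γ for every B-production
Closure: [S' -> .S, S -> .aA]


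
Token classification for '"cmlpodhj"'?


Pattern: double-quoted sequence
Type: STRING_LITERAL


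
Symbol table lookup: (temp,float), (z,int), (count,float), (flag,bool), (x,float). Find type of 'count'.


Lookup 'count' → type float


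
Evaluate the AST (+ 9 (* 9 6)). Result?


Evaluate inner: (* 9 6) = 54
Evaluate root: (+ 9 54) = 63
Result: 63


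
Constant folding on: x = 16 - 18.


16 - 18 = -2 at compile time
Optimized: x = -2


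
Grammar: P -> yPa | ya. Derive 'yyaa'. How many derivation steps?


Derivation: P => yPa => yyaa
Steps: 2


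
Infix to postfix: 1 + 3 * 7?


* has higher precedence, evaluate 3*7 first
Postfix: 1 3 7 * +


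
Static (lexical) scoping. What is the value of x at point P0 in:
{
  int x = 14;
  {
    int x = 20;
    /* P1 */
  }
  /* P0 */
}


x declared in the same block as P0
x = 14


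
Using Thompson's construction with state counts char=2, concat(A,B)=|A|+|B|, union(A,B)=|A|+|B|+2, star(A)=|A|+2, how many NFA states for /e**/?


Syntax tree has 1 char leaf(s), 0 union(s), 2 star(s)
chars contribute 1×2 = 2; each union adds +2; each star adds +2
Total: 2 + 0 + 4 = 6 states


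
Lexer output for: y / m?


Scan left to right, longest-match per lexeme
Tokens: ID(y), OP(/), ID(m)


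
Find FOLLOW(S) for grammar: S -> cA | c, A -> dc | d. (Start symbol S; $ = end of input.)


$ ∈ FOLLOW(S). For each A -> αBβ: add FIRST(β)\{ε} to FOLLOW(B); if β nullable, add FOLLOW(A).
FOLLOW(S) = {$}


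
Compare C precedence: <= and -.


'-' is additive (level 9); '<=' is relational (level 7)
Higher level binds tighter
'-' has higher precedence than '<='


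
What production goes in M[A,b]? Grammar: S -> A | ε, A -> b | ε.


For [A, b]: 'b' ∈ FIRST(b)
Entry: A -> b


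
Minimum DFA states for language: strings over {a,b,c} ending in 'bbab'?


Track the longest suffix of input matching a prefix of 'bbab': 5 classes (prefixes of length 0..4)
Minimal DFA: 5 states


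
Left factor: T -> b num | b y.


Common prefix: 'b'
Factored: T -> b T', T' -> num | y


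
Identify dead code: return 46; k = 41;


statement follows a return and is unreachable
Dead: 'k = 41'


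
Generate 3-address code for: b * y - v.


Break into single-operator statements:
t1 = b * y
t2 = t1 - v


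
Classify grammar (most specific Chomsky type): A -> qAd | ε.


Single nonterminal LHS, but q^n d^n is not regular
Classification: Type 2 (Context-Free)


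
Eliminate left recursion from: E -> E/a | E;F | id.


Left-recursive alternatives: E/a, E;F; non-recursive: id
Introduce E': E -> idE', E' -> /aE' | ;FE' | ε


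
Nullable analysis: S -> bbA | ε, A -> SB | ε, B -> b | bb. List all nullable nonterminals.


A nonterminal is nullable iff some alternative derives ε (directly, or every symbol in it is nullable)
Nullable: {A, S}


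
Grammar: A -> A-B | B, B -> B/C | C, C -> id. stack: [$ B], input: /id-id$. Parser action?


shift '/' to continue B -> B/C
Action: shift


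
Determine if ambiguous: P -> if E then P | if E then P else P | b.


dangling else: 'if E then if E then b else b' parses two ways
Ambiguous


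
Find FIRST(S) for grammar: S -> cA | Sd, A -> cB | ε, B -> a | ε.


Per alternative of S: FIRST(cA) = {c}; FIRST(Sd) = {c}
FIRST(S) = {c}


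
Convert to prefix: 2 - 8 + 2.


left-to-right (same/higher precedence on left): tree is (+ (- 2 8) 2)
Prefix: + - 2 8 2


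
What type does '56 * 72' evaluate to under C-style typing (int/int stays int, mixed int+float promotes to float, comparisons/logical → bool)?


Operand types: int * int
Rule: mixed int/float promotes to float; int/int stays int
Result type: int


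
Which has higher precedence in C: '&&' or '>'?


'>' is relational (level 7); '&&' is logical AND (level 2)
Higher level binds tighter
'>' has higher precedence than '&&'


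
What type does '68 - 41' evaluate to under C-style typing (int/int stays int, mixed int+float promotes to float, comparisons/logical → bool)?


Operand types: int - int
Rule: mixed int/float promotes to float; int/int stays int
Result type: int


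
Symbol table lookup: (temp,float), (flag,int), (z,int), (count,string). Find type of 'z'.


Lookup 'z' → type int


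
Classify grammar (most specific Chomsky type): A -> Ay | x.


Left-linear: every RHS is a terminal or one nonterminal followed by a terminal
Classification: Type 3 (Regular)


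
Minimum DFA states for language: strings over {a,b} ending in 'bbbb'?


Track the longest suffix of input matching a prefix of 'bbbb': 5 classes (prefixes of length 0..4)
Minimal DFA: 5 states


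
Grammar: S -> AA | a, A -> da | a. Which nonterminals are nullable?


A nonterminal is nullable iff some alternative derives ε (directly, or every symbol in it is nullable)
Nullable: {}
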